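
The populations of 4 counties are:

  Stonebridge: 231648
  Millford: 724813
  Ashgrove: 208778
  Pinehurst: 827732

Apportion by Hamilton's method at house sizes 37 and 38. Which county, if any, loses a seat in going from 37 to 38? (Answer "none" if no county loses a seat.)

none

At 37 seats: Stonebridge 4, Millford 14, Ashgrove 4, Pinehurst 15.
At 38 seats: Stonebridge 4, Millford 14, Ashgrove 4, Pinehurst 16.
No county's allocation decreased.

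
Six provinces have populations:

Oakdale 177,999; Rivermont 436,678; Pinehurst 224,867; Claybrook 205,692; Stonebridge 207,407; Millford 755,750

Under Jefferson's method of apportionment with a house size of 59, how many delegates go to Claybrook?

6

Standard divisor 2008393/59 ≈ 34040.559; standard quotas: Oakdale 5.229, Rivermont 12.828, Pinehurst 6.606, Claybrook 6.043, Stonebridge 6.093, Millford 22.201.
Rounding down gives 5, 12, 6, 6, 6, 22 = 57 seats, so the divisor must be adjusted.
With modified divisor 32500: modified quotas Oakdale 5.477, Rivermont 13.436, Pinehurst 6.919, Claybrook 6.329, Stonebridge 6.382, Millford 23.254.
Rounding down: Oakdale 5, Rivermont 13, Pinehurst 6, Claybrook 6, Stonebridge 6, Millford 23 (total 59).
Claybrook receives 6.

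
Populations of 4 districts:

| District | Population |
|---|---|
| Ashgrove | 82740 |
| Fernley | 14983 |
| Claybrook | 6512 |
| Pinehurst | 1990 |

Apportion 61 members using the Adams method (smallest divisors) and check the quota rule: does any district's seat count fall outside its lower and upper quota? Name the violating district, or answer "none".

Ashgrove

Standard quotas: Ashgrove 47.514, Fernley 8.604, Claybrook 3.740, Pinehurst 1.143.
Adams allocation: Ashgrove 46, Fernley 9, Claybrook 4, Pinehurst 2.
Ashgrove has quota 47.514 (lower 47, upper 48) but receives 46 — outside the quota interval.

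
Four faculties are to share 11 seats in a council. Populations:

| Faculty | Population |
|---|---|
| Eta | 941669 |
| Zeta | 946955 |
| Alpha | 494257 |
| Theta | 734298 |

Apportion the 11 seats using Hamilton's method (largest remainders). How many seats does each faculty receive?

Total 3117179; standard divisor 3117179/11 ≈ 283379.909.
Standard quotas: Eta 3.3230, Zeta 3.3416, Alpha 1.7441, Theta 2.5912.
Lower quotas: Eta 3, Zeta 3, Alpha 1, Theta 2 (sum 9, leaving 2 seats).
Remainders in descending order: Alpha 0.7441, Theta 0.5912, Zeta 0.3416, Eta 0.3230.
The surplus seats go to Alpha, Theta.

Eta 3, Zeta 3, Alpha 2, Theta 3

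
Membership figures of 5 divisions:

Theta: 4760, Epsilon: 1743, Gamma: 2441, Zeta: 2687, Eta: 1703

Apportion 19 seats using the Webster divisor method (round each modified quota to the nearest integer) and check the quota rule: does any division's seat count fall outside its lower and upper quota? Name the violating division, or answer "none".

Standard quotas: Theta 6.783, Epsilon 2.484, Gamma 3.478, Zeta 3.829, Eta 2.427.
Webster allocation: Theta 7, Epsilon 2, Gamma 4, Zeta 4, Eta 2.
Every allocation lies between the lower and upper quota.

none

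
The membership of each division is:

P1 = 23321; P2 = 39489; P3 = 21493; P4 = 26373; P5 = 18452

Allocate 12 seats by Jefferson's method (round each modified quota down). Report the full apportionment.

Standard divisor 129128/12 ≈ 10760.667; standard quotas: P1 2.167, P2 3.670, P3 1.997, P4 2.451, P5 1.715.
Rounding down gives 2, 3, 1, 2, 1 = 9 seats, so the divisor must be adjusted.
With modified divisor 9000: modified quotas P1 2.591, P2 4.388, P3 2.388, P4 2.930, P5 2.050.
Rounding down: P1 2, P2 4, P3 2, P4 2, P5 2 (total 12).

P1=2; P2=4; P3=2; P4=2; P5=2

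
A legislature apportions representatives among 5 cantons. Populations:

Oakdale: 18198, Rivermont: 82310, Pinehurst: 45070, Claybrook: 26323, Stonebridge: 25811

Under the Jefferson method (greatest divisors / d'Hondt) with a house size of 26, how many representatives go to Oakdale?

Standard divisor 197712/26 ≈ 7604.308; standard quotas: Oakdale 2.393, Rivermont 10.824, Pinehurst 5.927, Claybrook 3.462, Stonebridge 3.394.
Rounding down gives 2, 10, 5, 3, 3 = 23 seats, so the divisor must be adjusted.
With modified divisor 6700: modified quotas Oakdale 2.716, Rivermont 12.285, Pinehurst 6.727, Claybrook 3.929, Stonebridge 3.852.
Rounding down: Oakdale 2, Rivermont 12, Pinehurst 6, Claybrook 3, Stonebridge 3 (total 26).
Oakdale receives 2.

2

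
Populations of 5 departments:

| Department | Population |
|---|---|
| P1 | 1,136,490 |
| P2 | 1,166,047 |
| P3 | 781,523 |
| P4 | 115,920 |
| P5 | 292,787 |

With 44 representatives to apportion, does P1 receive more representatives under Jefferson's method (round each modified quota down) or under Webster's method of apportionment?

Jefferson: P1 15, P2 15, P3 10, P4 1, P5 3.
Webster: P1 14, P2 15, P3 10, P4 1, P5 4.
P1 gets 15 under Jefferson and 14 under Webster.

Jefferson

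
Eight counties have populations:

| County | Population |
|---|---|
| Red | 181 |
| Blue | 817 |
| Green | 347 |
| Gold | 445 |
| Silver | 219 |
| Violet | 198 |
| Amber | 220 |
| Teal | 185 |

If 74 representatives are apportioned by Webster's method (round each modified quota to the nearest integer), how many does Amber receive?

6

Standard divisor 2612/74 ≈ 35.297; standard quotas: Red 5.128, Blue 23.146, Green 9.831, Gold 12.607, Silver 6.204, Violet 5.609, Amber 6.233, Teal 5.241.
Rounding to the nearest integer gives Red 5, Blue 23, Green 10, Gold 13, Silver 6, Violet 6, Amber 6, Teal 5 — total 74, matching the house size, so no adjustment is needed.
Amber receives 6.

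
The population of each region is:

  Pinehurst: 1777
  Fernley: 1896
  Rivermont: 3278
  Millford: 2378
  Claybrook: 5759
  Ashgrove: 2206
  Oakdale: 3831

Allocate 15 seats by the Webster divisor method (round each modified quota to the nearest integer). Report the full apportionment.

Pinehurst: 1, Fernley: 1, Rivermont: 2, Millford: 2, Claybrook: 4, Ashgrove: 2, Oakdale: 3

Standard divisor 21125/15 ≈ 1408.333; standard quotas: Pinehurst 1.262, Fernley 1.346, Rivermont 2.328, Millford 1.689, Claybrook 4.089, Ashgrove 1.566, Oakdale 2.720.
Rounding to the nearest integer gives Pinehurst 1, Fernley 1, Rivermont 2, Millford 2, Claybrook 4, Ashgrove 2, Oakdale 3 — total 15, matching the house size, so no adjustment is needed.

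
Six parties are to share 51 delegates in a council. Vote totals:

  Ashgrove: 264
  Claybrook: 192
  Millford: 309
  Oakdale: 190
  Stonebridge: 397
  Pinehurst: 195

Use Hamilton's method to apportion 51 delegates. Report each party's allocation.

Ashgrove 9; Claybrook 6; Millford 10; Oakdale 6; Stonebridge 13; Pinehurst 7

Standard divisor: 1547 ÷ 51 ≈ 30.333.
Standard quotas: Ashgrove 8.703, Claybrook 6.330, Millford 10.187, Oakdale 6.264, Stonebridge 13.088, Pinehurst 6.429.
Lower quotas: Ashgrove 8, Claybrook 6, Millford 10, Oakdale 6, Stonebridge 13, Pinehurst 6 (sum 49, leaving 2 seats).
Remainders in descending order: Ashgrove 0.703, Pinehurst 0.429, Claybrook 0.330, Oakdale 0.264, Millford 0.187, Stonebridge 0.088.
The surplus seats go to Ashgrove, Pinehurst.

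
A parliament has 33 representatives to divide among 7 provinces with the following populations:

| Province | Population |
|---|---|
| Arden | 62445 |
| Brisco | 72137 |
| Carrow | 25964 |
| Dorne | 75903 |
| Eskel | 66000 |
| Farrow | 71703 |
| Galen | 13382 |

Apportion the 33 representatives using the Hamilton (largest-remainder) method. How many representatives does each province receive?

Arden 5, Brisco 6, Carrow 2, Dorne 7, Eskel 6, Farrow 6, Galen 1

Total 387534; standard divisor 387534/33 ≈ 11743.455.
Standard quotas: Arden 5.3174, Brisco 6.1427, Carrow 2.2109, Dorne 6.4634, Eskel 5.6202, Farrow 6.1058, Galen 1.1395.
Lower quotas: Arden 5, Brisco 6, Carrow 2, Dorne 6, Eskel 5, Farrow 6, Galen 1 (sum 31, leaving 2 seats).
Remainders in descending order: Eskel 0.6202, Dorne 0.4634, Arden 0.3174, Carrow 0.2109, Brisco 0.1427, Galen 0.1395, Farrow 0.1058.
The surplus seats go to Eskel, Dorne.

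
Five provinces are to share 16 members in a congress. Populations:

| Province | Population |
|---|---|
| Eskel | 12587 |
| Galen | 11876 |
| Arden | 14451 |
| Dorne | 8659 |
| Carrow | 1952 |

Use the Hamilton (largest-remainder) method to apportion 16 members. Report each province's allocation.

Standard divisor: 49525 ÷ 16 ≈ 3095.312.
Standard quotas: Eskel 4.0665, Galen 3.8368, Arden 4.6687, Dorne 2.7975, Carrow 0.6306.
Lower quotas: Eskel 4, Galen 3, Arden 4, Dorne 2, Carrow 0 (sum 13, leaving 3 seats).
Remainders in descending order: Galen 0.8368, Dorne 0.7975, Arden 0.6687, Carrow 0.6306, Eskel 0.0665.
The surplus seats go to Galen, Dorne, Arden.

Eskel 4, Galen 4, Arden 5, Dorne 3, Carrow 0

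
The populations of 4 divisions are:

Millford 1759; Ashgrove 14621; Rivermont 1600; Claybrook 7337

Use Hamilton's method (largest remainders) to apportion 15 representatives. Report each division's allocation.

Total 25317; standard divisor 25317/15 ≈ 1687.8.
Standard quotas: Millford 1.0422, Ashgrove 8.6628, Rivermont 0.9480, Claybrook 4.3471.
Lower quotas: Millford 1, Ashgrove 8, Rivermont 0, Claybrook 4 (sum 13, leaving 2 seats).
Remainders in descending order: Rivermont 0.9480, Ashgrove 0.6628, Claybrook 0.3471, Millford 0.0422.
The surplus seats go to Rivermont, Ashgrove.

Millford=1, Ashgrove=9, Rivermont=1, Claybrook=4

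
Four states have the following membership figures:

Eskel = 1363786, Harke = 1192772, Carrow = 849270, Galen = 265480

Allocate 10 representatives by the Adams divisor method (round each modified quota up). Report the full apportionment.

Standard divisor 3671308/10 ≈ 367130.8; standard quotas: Eskel 3.715, Harke 3.249, Carrow 2.313, Galen 0.723.
Rounding up gives 4, 4, 3, 1 = 12 seats, so the divisor must be adjusted.
With modified divisor 439600: modified quotas Eskel 3.102, Harke 2.713, Carrow 1.932, Galen 0.604.
Rounding up: Eskel 4, Harke 3, Carrow 2, Galen 1 (total 10).

Eskel 4, Harke 3, Carrow 2, Galen 1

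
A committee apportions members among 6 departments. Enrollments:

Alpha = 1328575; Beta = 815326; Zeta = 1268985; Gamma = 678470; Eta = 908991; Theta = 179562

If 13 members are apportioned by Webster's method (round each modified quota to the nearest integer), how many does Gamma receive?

2

Standard divisor 5179909/13 ≈ 398454.538; standard quotas: Alpha 3.334, Beta 2.046, Zeta 3.185, Gamma 1.703, Eta 2.281, Theta 0.451.
Rounding to the nearest integer gives 3, 2, 3, 2, 2, 0 = 12 seats, so the divisor must be adjusted.
With modified divisor 374794: modified quotas Alpha 3.545, Beta 2.175, Zeta 3.386, Gamma 1.810, Eta 2.425, Theta 0.479.
Rounding to the nearest integer: Alpha 4, Beta 2, Zeta 3, Gamma 2, Eta 2, Theta 0 (total 13).
Gamma receives 2.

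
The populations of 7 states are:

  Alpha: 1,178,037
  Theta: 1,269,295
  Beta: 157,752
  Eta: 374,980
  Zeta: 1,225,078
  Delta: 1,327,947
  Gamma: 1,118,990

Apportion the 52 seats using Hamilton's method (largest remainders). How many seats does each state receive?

Alpha 9; Theta 10; Beta 1; Eta 3; Zeta 10; Delta 10; Gamma 9

The standard divisor is 6652079/52 ≈ 127924.596.
Standard quotas: Alpha 9.2088, Theta 9.9222, Beta 1.2332, Eta 2.9313, Zeta 9.5766, Delta 10.3807, Gamma 8.7473.
Lower quotas: Alpha 9, Theta 9, Beta 1, Eta 2, Zeta 9, Delta 10, Gamma 8 (sum 48, leaving 4 seats).
Remainders in descending order: Eta 0.9313, Theta 0.9222, Gamma 0.7473, Zeta 0.5766, Delta 0.3807, Beta 0.2332, Alpha 0.2088.
Largest remainders: Eta, Theta, Gamma, Zeta receive the extra seats.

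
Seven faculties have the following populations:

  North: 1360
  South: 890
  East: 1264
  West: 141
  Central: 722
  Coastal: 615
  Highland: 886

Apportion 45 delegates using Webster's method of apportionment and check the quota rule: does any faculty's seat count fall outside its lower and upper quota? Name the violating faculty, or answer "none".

Standard quotas: North 10.412, South 6.814, East 9.677, West 1.079, Central 5.527, Coastal 4.708, Highland 6.783.
Webster allocation: North 10, South 7, East 10, West 1, Central 5, Coastal 5, Highland 7.
Every allocation lies between the lower and upper quota.

none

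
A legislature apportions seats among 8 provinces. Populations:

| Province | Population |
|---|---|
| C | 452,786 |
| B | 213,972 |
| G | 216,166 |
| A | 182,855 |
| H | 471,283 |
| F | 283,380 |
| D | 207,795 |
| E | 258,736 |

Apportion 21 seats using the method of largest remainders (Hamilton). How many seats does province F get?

3

Standard divisor: 2286973 ÷ 21 ≈ 108903.476.
Standard quotas: C 4.1577, B 1.9648, G 1.9849, A 1.6791, H 4.3275, F 2.6021, D 1.9081, E 2.3758.
Lower quotas: C 4, B 1, G 1, A 1, H 4, F 2, D 1, E 2 (sum 16, leaving 5 seats).
Remainders in descending order: G 0.9849, B 0.9648, D 0.9081, A 0.6791, F 0.6021, E 0.3758, H 0.3275, C 0.1577.
The surplus seats go to G, B, D, A, F.
F receives 3.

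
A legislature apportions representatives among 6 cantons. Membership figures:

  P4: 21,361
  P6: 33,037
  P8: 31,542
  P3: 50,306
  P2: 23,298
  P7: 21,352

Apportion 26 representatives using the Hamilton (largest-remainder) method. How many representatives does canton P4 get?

3

Total 180896; standard divisor 180896/26 ≈ 6957.538.
Standard quotas: P4 3.0702, P6 4.7484, P8 4.5335, P3 7.2304, P2 3.3486, P7 3.0689.
Lower quotas: P4 3, P6 4, P8 4, P3 7, P2 3, P7 3 (sum 24, leaving 2 seats).
Remainders in descending order: P6 0.7484, P8 0.5335, P2 0.3486, P3 0.2304, P4 0.0702, P7 0.0689.
Largest remainders: P6, P8 receive the extra seats.
P4 receives 3.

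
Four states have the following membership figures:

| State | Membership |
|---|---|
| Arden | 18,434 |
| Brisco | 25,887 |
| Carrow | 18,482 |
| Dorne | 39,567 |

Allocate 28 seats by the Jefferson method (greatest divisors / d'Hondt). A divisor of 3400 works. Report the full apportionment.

With modified divisor 3400: modified quotas Arden 5.422, Brisco 7.614, Carrow 5.436, Dorne 11.637.
Rounding down: Arden 5, Brisco 7, Carrow 5, Dorne 11 (total 28).

Arden: 5, Brisco: 7, Carrow: 5, Dorne: 11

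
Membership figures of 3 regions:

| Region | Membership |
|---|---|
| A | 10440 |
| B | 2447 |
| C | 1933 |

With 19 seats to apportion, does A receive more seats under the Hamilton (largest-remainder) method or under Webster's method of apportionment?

Webster

Hamilton: A 13, B 3, C 3.
Webster: A 14, B 3, C 2.
A gets 13 under Hamilton and 14 under Webster.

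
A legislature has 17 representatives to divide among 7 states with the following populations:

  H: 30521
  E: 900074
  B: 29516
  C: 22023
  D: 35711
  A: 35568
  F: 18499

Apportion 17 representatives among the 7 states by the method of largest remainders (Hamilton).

Total 1071912; standard divisor 1071912/17 ≈ 63053.647.
Standard quotas: H 0.4840, E 14.2747, B 0.4681, C 0.3493, D 0.5664, A 0.5641, F 0.2934.
Lower quotas: H 0, E 14, B 0, C 0, D 0, A 0, F 0 (sum 14, leaving 3 seats).
Remainders in descending order: D 0.5664, A 0.5641, H 0.4840, B 0.4681, C 0.3493, F 0.2934, E 0.2747.
Largest remainders: D, A, H receive the extra seats.

H: 1, E: 14, B: 0, C: 0, D: 1, A: 1, F: 0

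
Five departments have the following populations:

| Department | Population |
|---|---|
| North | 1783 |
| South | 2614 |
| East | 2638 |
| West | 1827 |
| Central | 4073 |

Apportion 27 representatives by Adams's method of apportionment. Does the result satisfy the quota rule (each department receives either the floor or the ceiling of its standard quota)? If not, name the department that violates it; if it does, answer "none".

Standard quotas: North 3.722, South 5.456, East 5.506, West 3.814, Central 8.502.
Adams allocation: North 4, South 5, East 6, West 4, Central 8.
Every allocation lies between the lower and upper quota.

none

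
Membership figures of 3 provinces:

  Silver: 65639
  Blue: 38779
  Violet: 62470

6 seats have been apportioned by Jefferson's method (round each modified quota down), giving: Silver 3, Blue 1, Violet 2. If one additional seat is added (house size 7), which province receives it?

Violet

Priority for the next seat is population ÷ (current seats + 1).
Priorities: Silver 16409.750, Blue 19389.500, Violet 20823.333.
Highest priority: Violet.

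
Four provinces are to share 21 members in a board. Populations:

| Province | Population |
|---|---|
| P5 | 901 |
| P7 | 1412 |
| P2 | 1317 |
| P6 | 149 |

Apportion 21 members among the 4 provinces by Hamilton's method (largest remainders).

Standard divisor: 3779 ÷ 21 ≈ 179.952.
Standard quotas: P5 5.007, P7 7.847, P2 7.319, P6 0.828.
Lower quotas: P5 5, P7 7, P2 7, P6 0 (sum 19, leaving 2 seats).
Remainders in descending order: P7 0.847, P6 0.828, P2 0.319, P5 0.007.
Largest remainders: P7, P6 receive the extra seats.

P5: 5, P7: 8, P2: 7, P6: 1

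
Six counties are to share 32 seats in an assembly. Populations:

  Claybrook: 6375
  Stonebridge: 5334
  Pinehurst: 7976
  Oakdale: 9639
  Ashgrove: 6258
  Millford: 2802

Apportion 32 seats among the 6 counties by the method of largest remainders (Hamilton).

Claybrook 5; Stonebridge 5; Pinehurst 7; Oakdale 8; Ashgrove 5; Millford 2

Total 38384; standard divisor 38384/32 ≈ 1199.5.
Standard quotas: Claybrook 5.3147, Stonebridge 4.4469, Pinehurst 6.6494, Oakdale 8.0358, Ashgrove 5.2172, Millford 2.3360.
Lower quotas: Claybrook 5, Stonebridge 4, Pinehurst 6, Oakdale 8, Ashgrove 5, Millford 2 (sum 30, leaving 2 seats).
Remainders in descending order: Pinehurst 0.6494, Stonebridge 0.4469, Millford 0.3360, Claybrook 0.3147, Ashgrove 0.2172, Oakdale 0.0358.
The surplus seats go to Pinehurst, Stonebridge.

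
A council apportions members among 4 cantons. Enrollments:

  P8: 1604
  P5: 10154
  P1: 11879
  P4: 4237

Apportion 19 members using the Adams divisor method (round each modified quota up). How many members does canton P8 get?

1

Standard divisor 27874/19 ≈ 1467.053; standard quotas: P8 1.093, P5 6.921, P1 8.097, P4 2.888.
Rounding up gives 2, 7, 9, 3 = 21 seats, so the divisor must be adjusted.
With modified divisor 1650: modified quotas P8 0.972, P5 6.154, P1 7.199, P4 2.568.
Rounding up: P8 1, P5 7, P1 8, P4 3 (total 19).
P8 receives 1.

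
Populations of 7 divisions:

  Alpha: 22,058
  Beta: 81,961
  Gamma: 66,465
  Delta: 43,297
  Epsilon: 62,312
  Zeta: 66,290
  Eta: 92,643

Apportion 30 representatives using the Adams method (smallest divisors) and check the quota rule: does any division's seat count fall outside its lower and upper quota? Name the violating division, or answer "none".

Standard quotas: Alpha 1.521, Beta 5.652, Gamma 4.584, Delta 2.986, Epsilon 4.297, Zeta 4.571, Eta 6.389.
Adams allocation: Alpha 2, Beta 5, Gamma 5, Delta 3, Epsilon 4, Zeta 5, Eta 6.
Every allocation lies between the lower and upper quota.

none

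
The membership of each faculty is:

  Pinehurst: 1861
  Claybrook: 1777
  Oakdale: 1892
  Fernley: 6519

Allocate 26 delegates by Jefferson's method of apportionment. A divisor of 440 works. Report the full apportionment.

With modified divisor 440: modified quotas Pinehurst 4.230, Claybrook 4.039, Oakdale 4.300, Fernley 14.816.
Rounding down: Pinehurst 4, Claybrook 4, Oakdale 4, Fernley 14 (total 26).

Pinehurst 4, Claybrook 4, Oakdale 4, Fernley 14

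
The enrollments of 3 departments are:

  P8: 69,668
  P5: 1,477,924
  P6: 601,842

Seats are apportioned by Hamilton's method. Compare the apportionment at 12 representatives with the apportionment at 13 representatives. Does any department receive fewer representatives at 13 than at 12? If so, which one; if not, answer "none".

P8

At 12 seats: P8 1, P5 8, P6 3.
At 13 seats: P8 0, P5 9, P6 4.
P8 drops from 1 to 0.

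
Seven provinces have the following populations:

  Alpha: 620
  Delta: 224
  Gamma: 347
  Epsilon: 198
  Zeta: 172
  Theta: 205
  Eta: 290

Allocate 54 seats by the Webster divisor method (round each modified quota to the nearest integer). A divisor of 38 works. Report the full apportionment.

Alpha 16, Delta 6, Gamma 9, Epsilon 5, Zeta 5, Theta 5, Eta 8

With modified divisor 38: modified quotas Alpha 16.316, Delta 5.895, Gamma 9.132, Epsilon 5.211, Zeta 4.526, Theta 5.395, Eta 7.632.
Rounding to the nearest integer: Alpha 16, Delta 6, Gamma 9, Epsilon 5, Zeta 5, Theta 5, Eta 8 (total 54).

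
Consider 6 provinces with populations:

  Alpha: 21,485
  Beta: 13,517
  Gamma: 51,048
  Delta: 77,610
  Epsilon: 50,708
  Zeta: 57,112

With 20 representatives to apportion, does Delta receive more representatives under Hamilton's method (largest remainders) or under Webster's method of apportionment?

Hamilton: Alpha 1, Beta 1, Gamma 4, Delta 6, Epsilon 4, Zeta 4.
Webster: Alpha 2, Beta 1, Gamma 4, Delta 5, Epsilon 4, Zeta 4.
Delta gets 6 under Hamilton and 5 under Webster.

Hamilton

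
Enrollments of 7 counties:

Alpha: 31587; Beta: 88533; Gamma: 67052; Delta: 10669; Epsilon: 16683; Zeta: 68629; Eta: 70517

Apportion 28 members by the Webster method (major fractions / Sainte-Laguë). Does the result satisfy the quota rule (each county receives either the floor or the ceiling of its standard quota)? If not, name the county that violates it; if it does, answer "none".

Standard quotas: Alpha 2.501, Beta 7.009, Gamma 5.308, Delta 0.845, Epsilon 1.321, Zeta 5.433, Eta 5.583.
Webster allocation: Alpha 3, Beta 7, Gamma 5, Delta 1, Epsilon 1, Zeta 5, Eta 6.
Every allocation lies between the lower and upper quota.

none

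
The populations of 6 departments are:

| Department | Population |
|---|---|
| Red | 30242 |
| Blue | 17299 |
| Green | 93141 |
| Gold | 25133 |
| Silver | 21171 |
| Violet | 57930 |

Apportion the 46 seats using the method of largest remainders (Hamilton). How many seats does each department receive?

Standard divisor: 244916 ÷ 46 ≈ 5324.261.
Standard quotas: Red 5.6800, Blue 3.2491, Green 17.4937, Gold 4.7205, Silver 3.9763, Violet 10.8804.
Lower quotas: Red 5, Blue 3, Green 17, Gold 4, Silver 3, Violet 10 (sum 42, leaving 4 seats).
Remainders in descending order: Silver 0.9763, Violet 0.8804, Gold 0.7205, Red 0.6800, Green 0.4937, Blue 0.2491.
Largest remainders: Silver, Violet, Gold, Red receive the extra seats.

Red 6, Blue 3, Green 17, Gold 5, Silver 4, Violet 11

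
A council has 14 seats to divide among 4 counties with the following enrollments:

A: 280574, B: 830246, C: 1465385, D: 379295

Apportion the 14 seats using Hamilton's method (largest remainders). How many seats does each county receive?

A: 1; B: 4; C: 7; D: 2

Total 2955500; standard divisor 2955500/14 ≈ 211107.143.
Standard quotas: A 1.3291, B 3.9328, C 6.9414, D 1.7967.
Lower quotas: A 1, B 3, C 6, D 1 (sum 11, leaving 3 seats).
Remainders in descending order: C 0.9414, B 0.9328, D 0.7967, A 0.3291.
The surplus seats go to C, B, D.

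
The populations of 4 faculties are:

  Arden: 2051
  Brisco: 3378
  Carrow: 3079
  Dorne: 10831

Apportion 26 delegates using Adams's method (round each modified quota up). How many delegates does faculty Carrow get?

4

Standard divisor 19339/26 ≈ 743.808; standard quotas: Arden 2.757, Brisco 4.541, Carrow 4.140, Dorne 14.562.
Rounding up gives 3, 5, 5, 15 = 28 seats, so the divisor must be adjusted.
With modified divisor 800: modified quotas Arden 2.564, Brisco 4.223, Carrow 3.849, Dorne 13.539.
Rounding up: Arden 3, Brisco 5, Carrow 4, Dorne 14 (total 26).
Carrow receives 4.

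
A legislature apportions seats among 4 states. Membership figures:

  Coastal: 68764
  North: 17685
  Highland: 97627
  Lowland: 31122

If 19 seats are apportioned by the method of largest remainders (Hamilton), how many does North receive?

1

Standard divisor: 215198 ÷ 19 ≈ 11326.211.
Standard quotas: Coastal 6.0712, North 1.5614, Highland 8.6196, Lowland 2.7478.
Lower quotas: Coastal 6, North 1, Highland 8, Lowland 2 (sum 17, leaving 2 seats).
Remainders in descending order: Lowland 0.7478, Highland 0.6196, North 0.5614, Coastal 0.0712.
Largest remainders: Lowland, Highland receive the extra seats.
North receives 1.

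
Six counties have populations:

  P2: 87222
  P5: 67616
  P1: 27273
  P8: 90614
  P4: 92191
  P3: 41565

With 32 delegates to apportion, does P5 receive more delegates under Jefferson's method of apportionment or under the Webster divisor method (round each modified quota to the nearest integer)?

Webster

Jefferson: P2 7, P5 5, P1 2, P8 7, P4 8, P3 3.
Webster: P2 7, P5 6, P1 2, P8 7, P4 7, P3 3.
P5 gets 5 under Jefferson and 6 under Webster.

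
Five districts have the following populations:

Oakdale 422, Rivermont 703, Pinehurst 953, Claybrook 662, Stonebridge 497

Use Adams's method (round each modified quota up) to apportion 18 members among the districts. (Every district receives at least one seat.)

Oakdale=2, Rivermont=4, Pinehurst=5, Claybrook=4, Stonebridge=3

Standard divisor 3237/18 ≈ 179.833; standard quotas: Oakdale 2.347, Rivermont 3.909, Pinehurst 5.299, Claybrook 3.681, Stonebridge 2.764.
Rounding up gives 3, 4, 6, 4, 3 = 20 seats, so the divisor must be adjusted.
With modified divisor 216: modified quotas Oakdale 1.954, Rivermont 3.255, Pinehurst 4.412, Claybrook 3.065, Stonebridge 2.301.
Rounding up: Oakdale 2, Rivermont 4, Pinehurst 5, Claybrook 4, Stonebridge 3 (total 18).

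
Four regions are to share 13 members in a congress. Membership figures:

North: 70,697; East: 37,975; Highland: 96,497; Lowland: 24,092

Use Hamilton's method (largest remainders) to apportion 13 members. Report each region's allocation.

Total 229261; standard divisor 229261/13 ≈ 17635.462.
Standard quotas: North 4.0088, East 2.1533, Highland 5.4718, Lowland 1.3661.
Lower quotas: North 4, East 2, Highland 5, Lowland 1 (sum 12, leaving 1 seat).
Remainders in descending order: Highland 0.4718, Lowland 0.3661, East 0.1533, North 0.0088.
Largest remainder: Highland receives the extra seat.

North=4, East=2, Highland=6, Lowland=1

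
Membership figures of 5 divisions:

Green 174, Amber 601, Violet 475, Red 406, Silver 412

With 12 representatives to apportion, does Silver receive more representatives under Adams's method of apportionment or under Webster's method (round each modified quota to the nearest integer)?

Adams: Green 1, Amber 3, Violet 3, Red 2, Silver 3.
Webster: Green 1, Amber 4, Violet 3, Red 2, Silver 2.
Silver gets 3 under Adams and 2 under Webster.

Adams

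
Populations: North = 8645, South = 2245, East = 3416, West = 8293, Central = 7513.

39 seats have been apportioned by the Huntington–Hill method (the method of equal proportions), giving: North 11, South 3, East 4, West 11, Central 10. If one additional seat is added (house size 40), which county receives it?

Priority for the next seat is population ÷ (√(s·(s+1))).
Priorities: North 752.451, South 648.076, East 763.841, West 721.813, Central 716.336.
Highest priority: East.

East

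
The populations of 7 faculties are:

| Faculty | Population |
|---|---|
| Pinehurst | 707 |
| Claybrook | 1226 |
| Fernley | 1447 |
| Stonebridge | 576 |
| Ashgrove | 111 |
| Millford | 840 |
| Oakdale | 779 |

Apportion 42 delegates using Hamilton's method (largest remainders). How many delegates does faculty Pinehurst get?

5

Total 5686; standard divisor 5686/42 ≈ 135.381.
Standard quotas: Pinehurst 5.222, Claybrook 9.056, Fernley 10.688, Stonebridge 4.255, Ashgrove 0.820, Millford 6.205, Oakdale 5.754.
Lower quotas: Pinehurst 5, Claybrook 9, Fernley 10, Stonebridge 4, Ashgrove 0, Millford 6, Oakdale 5 (sum 39, leaving 3 seats).
Remainders in descending order: Ashgrove 0.820, Oakdale 0.754, Fernley 0.688, Stonebridge 0.255, Pinehurst 0.222, Millford 0.205, Claybrook 0.056.
The surplus seats go to Ashgrove, Oakdale, Fernley.
Pinehurst receives 5.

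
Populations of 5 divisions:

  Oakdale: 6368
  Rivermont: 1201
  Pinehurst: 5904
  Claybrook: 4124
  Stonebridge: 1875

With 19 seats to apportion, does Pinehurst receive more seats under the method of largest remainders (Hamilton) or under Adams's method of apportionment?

Hamilton

Hamilton: Oakdale 6, Rivermont 1, Pinehurst 6, Claybrook 4, Stonebridge 2.
Adams: Oakdale 6, Rivermont 2, Pinehurst 5, Claybrook 4, Stonebridge 2.
Pinehurst gets 6 under Hamilton and 5 under Adams.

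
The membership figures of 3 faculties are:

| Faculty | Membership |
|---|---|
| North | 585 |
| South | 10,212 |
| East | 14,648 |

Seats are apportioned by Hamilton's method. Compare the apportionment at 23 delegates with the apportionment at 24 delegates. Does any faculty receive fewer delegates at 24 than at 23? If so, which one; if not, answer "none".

At 23 seats: North 1, South 9, East 13.
At 24 seats: North 0, South 10, East 14.
North drops from 1 to 0.

North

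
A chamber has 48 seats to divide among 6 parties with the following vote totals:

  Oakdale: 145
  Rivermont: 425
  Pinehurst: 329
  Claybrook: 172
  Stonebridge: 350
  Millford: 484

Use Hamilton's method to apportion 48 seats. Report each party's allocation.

The standard divisor is 1905/48 ≈ 39.688.
Standard quotas: Oakdale 3.654, Rivermont 10.709, Pinehurst 8.290, Claybrook 4.334, Stonebridge 8.819, Millford 12.195.
Lower quotas: Oakdale 3, Rivermont 10, Pinehurst 8, Claybrook 4, Stonebridge 8, Millford 12 (sum 45, leaving 3 seats).
Remainders in descending order: Stonebridge 0.819, Rivermont 0.709, Oakdale 0.654, Claybrook 0.334, Pinehurst 0.290, Millford 0.195.
The surplus seats go to Stonebridge, Rivermont, Oakdale.

Oakdale=4, Rivermont=11, Pinehurst=8, Claybrook=4, Stonebridge=9, Millford=12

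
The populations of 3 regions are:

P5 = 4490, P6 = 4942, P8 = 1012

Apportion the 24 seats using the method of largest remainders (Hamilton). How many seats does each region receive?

Total 10444; standard divisor 10444/24 ≈ 435.167.
Standard quotas: P5 10.318, P6 11.357, P8 2.326.
Lower quotas: P5 10, P6 11, P8 2 (sum 23, leaving 1 seat).
Remainders in descending order: P6 0.357, P8 0.326, P5 0.318.
Largest remainder: P6 receives the extra seat.

P5 10; P6 12; P8 2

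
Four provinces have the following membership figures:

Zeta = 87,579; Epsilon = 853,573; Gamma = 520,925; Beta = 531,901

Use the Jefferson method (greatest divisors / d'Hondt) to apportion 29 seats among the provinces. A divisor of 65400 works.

Zeta 1, Epsilon 13, Gamma 7, Beta 8

With modified divisor 65400: modified quotas Zeta 1.339, Epsilon 13.052, Gamma 7.965, Beta 8.133.
Rounding down: Zeta 1, Epsilon 13, Gamma 7, Beta 8 (total 29).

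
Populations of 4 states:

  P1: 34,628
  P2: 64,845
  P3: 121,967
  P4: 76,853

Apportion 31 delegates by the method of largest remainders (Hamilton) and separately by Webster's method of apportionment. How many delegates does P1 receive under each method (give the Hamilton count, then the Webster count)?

Hamilton: P1 3, P2 7, P3 13, P4 8.
Webster: P1 4, P2 7, P3 12, P4 8.
P1 gets 3 under Hamilton and 4 under Webster.

3 and 4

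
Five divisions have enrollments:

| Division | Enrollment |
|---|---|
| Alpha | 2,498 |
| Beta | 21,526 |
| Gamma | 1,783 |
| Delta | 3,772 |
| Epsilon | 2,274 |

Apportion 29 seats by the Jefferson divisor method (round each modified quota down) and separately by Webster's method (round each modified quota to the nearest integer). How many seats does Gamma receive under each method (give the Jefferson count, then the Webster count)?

1 and 2

Jefferson: Alpha 2, Beta 21, Gamma 1, Delta 3, Epsilon 2.
Webster: Alpha 2, Beta 20, Gamma 2, Delta 3, Epsilon 2.
Gamma gets 1 under Jefferson and 2 under Webster.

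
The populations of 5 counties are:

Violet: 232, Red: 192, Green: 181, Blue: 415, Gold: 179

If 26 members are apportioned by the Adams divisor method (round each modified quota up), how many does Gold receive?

4

Standard divisor 1199/26 ≈ 46.115; standard quotas: Violet 5.031, Red 4.163, Green 3.925, Blue 8.999, Gold 3.882.
Rounding up gives 6, 5, 4, 9, 4 = 28 seats, so the divisor must be adjusted.
With modified divisor 50: modified quotas Violet 4.640, Red 3.840, Green 3.620, Blue 8.300, Gold 3.580.
Rounding up: Violet 5, Red 4, Green 4, Blue 9, Gold 4 (total 26).
Gold receives 4.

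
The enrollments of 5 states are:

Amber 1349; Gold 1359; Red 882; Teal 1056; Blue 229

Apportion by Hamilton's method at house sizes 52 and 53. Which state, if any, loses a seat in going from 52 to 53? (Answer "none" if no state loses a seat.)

At 52 seats: Amber 14, Gold 15, Red 9, Teal 11, Blue 3.
At 53 seats: Amber 15, Gold 15, Red 10, Teal 11, Blue 2.
Blue drops from 3 to 2.

Blue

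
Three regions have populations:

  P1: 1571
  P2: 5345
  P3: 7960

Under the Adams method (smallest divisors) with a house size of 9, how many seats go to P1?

1

Standard divisor 14876/9 ≈ 1652.889; standard quotas: P1 0.950, P2 3.234, P3 4.816.
Rounding up gives 1, 4, 5 = 10 seats, so the divisor must be adjusted.
With modified divisor 1900: modified quotas P1 0.827, P2 2.813, P3 4.189.
Rounding up: P1 1, P2 3, P3 5 (total 9).
P1 receives 1.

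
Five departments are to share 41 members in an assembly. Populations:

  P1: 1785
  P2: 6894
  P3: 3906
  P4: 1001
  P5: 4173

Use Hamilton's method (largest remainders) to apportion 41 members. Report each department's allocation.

Standard divisor: 17759 ÷ 41 ≈ 433.146.
Standard quotas: P1 4.1210, P2 15.9161, P3 9.0177, P4 2.3110, P5 9.6342.
Lower quotas: P1 4, P2 15, P3 9, P4 2, P5 9 (sum 39, leaving 2 seats).
Remainders in descending order: P2 0.9161, P5 0.6342, P4 0.3110, P1 0.1210, P3 0.0177.
The surplus seats go to P2, P5.

P1 4; P2 16; P3 9; P4 2; P5 10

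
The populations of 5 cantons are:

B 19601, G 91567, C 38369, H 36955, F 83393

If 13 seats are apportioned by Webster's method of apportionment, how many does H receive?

2

Standard divisor 269885/13 ≈ 20760.385; standard quotas: B 0.944, G 4.411, C 1.848, H 1.780, F 4.017.
Rounding to the nearest integer gives B 1, G 4, C 2, H 2, F 4 — total 13, matching the house size, so no adjustment is needed.
H receives 2.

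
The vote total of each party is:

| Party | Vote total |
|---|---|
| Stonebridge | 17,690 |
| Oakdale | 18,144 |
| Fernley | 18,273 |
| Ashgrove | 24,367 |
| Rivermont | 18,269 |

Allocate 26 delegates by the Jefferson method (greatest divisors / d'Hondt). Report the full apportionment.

Stonebridge=5; Oakdale=5; Fernley=5; Ashgrove=6; Rivermont=5

Standard divisor 96743/26 ≈ 3720.885; standard quotas: Stonebridge 4.754, Oakdale 4.876, Fernley 4.911, Ashgrove 6.549, Rivermont 4.910.
Rounding down gives 4, 4, 4, 6, 4 = 22 seats, so the divisor must be adjusted.
With modified divisor 3500: modified quotas Stonebridge 5.054, Oakdale 5.184, Fernley 5.221, Ashgrove 6.962, Rivermont 5.220.
Rounding down: Stonebridge 5, Oakdale 5, Fernley 5, Ashgrove 6, Rivermont 5 (total 26).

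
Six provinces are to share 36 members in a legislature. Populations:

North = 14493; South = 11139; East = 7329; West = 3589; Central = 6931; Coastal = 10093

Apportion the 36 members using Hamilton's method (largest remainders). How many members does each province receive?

North=10, South=7, East=5, West=2, Central=5, Coastal=7

The standard divisor is 53574/36 ≈ 1488.167.
Standard quotas: North 9.7388, South 7.4850, East 4.9249, West 2.4117, Central 4.6574, Coastal 6.7822.
Lower quotas: North 9, South 7, East 4, West 2, Central 4, Coastal 6 (sum 32, leaving 4 seats).
Remainders in descending order: East 0.9249, Coastal 0.7822, North 0.7388, Central 0.6574, South 0.4850, West 0.4117.
The surplus seats go to East, Coastal, North, Central.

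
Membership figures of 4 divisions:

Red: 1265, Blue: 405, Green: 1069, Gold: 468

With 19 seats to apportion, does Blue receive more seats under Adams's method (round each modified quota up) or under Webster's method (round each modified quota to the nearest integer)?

Adams: Red 7, Blue 3, Green 6, Gold 3.
Webster: Red 8, Blue 2, Green 6, Gold 3.
Blue gets 3 under Adams and 2 under Webster.

Adams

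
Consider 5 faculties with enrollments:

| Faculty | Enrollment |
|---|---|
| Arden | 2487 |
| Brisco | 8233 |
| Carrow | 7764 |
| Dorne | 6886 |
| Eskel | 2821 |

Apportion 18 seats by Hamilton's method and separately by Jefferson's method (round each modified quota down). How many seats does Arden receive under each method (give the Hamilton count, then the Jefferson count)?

Hamilton: Arden 2, Brisco 5, Carrow 5, Dorne 4, Eskel 2.
Jefferson: Arden 1, Brisco 5, Carrow 5, Dorne 5, Eskel 2.
Arden gets 2 under Hamilton and 1 under Jefferson.

2 and 1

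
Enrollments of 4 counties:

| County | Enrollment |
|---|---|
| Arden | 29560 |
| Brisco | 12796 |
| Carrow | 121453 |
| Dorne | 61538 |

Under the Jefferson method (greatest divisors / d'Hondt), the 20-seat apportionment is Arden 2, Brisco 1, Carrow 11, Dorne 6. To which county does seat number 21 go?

Priority for the next seat is population ÷ (current seats + 1).
Priorities: Arden 9853.333, Brisco 6398.000, Carrow 10121.083, Dorne 8791.143.
Highest priority: Carrow.

Carrow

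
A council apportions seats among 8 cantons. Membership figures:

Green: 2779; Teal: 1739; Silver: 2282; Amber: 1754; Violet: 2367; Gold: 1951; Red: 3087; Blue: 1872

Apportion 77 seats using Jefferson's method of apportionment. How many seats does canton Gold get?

Standard divisor 17831/77 ≈ 231.571; standard quotas: Green 12.001, Teal 7.510, Silver 9.854, Amber 7.574, Violet 10.221, Gold 8.425, Red 13.331, Blue 8.084.
Rounding down gives 12, 7, 9, 7, 10, 8, 13, 8 = 74 seats, so the divisor must be adjusted.
With modified divisor 218: modified quotas Green 12.748, Teal 7.977, Silver 10.468, Amber 8.046, Violet 10.858, Gold 8.950, Red 14.161, Blue 8.587.
Rounding down: Green 12, Teal 7, Silver 10, Amber 8, Violet 10, Gold 8, Red 14, Blue 8 (total 77).
Gold receives 8.

8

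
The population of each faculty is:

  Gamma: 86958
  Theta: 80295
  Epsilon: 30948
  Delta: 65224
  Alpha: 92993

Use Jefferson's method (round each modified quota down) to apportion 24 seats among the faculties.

Gamma=6; Theta=6; Epsilon=2; Delta=4; Alpha=6

Standard divisor 356418/24 ≈ 14850.75; standard quotas: Gamma 5.855, Theta 5.407, Epsilon 2.084, Delta 4.392, Alpha 6.262.
Rounding down gives 5, 5, 2, 4, 6 = 22 seats, so the divisor must be adjusted.
With modified divisor 13330: modified quotas Gamma 6.523, Theta 6.024, Epsilon 2.322, Delta 4.893, Alpha 6.976.
Rounding down: Gamma 6, Theta 6, Epsilon 2, Delta 4, Alpha 6 (total 24).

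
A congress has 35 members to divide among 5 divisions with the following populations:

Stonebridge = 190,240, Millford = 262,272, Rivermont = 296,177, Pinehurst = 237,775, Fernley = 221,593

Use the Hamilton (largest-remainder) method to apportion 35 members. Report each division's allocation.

Standard divisor: 1208057 ÷ 35 ≈ 34515.914.
Standard quotas: Stonebridge 5.5117, Millford 7.5986, Rivermont 8.5809, Pinehurst 6.8889, Fernley 6.4200.
Lower quotas: Stonebridge 5, Millford 7, Rivermont 8, Pinehurst 6, Fernley 6 (sum 32, leaving 3 seats).
Remainders in descending order: Pinehurst 0.8889, Millford 0.5986, Rivermont 0.5809, Stonebridge 0.5117, Fernley 0.4200.
The surplus seats go to Pinehurst, Millford, Rivermont.

Stonebridge 5, Millford 8, Rivermont 9, Pinehurst 7, Fernley 6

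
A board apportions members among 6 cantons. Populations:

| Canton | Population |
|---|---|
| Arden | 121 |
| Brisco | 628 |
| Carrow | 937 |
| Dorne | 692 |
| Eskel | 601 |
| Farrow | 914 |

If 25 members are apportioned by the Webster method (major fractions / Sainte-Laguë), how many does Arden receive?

1

Standard divisor 3893/25 ≈ 155.72; standard quotas: Arden 0.777, Brisco 4.033, Carrow 6.017, Dorne 4.444, Eskel 3.859, Farrow 5.870.
Rounding to the nearest integer gives Arden 1, Brisco 4, Carrow 6, Dorne 4, Eskel 4, Farrow 6 — total 25, matching the house size, so no adjustment is needed.
Arden receives 1.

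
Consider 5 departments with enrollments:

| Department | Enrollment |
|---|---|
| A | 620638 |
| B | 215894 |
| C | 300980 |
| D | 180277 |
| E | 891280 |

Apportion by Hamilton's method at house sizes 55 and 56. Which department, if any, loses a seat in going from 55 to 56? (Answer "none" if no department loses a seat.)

D

At 55 seats: A 15, B 5, C 8, D 5, E 22.
At 56 seats: A 16, B 5, C 8, D 4, E 23.
D drops from 5 to 4.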